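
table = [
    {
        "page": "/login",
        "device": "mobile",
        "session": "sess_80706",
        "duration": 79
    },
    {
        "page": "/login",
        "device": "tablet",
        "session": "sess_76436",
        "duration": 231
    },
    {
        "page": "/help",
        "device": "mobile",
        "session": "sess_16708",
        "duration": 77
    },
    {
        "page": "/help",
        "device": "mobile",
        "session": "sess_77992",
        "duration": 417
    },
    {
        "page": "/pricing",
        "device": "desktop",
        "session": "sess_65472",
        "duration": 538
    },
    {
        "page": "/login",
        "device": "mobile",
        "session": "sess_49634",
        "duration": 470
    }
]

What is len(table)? 6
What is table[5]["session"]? "sess_49634"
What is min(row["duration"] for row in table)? 77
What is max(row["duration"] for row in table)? 538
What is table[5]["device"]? "mobile"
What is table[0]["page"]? "/login"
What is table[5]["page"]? "/login"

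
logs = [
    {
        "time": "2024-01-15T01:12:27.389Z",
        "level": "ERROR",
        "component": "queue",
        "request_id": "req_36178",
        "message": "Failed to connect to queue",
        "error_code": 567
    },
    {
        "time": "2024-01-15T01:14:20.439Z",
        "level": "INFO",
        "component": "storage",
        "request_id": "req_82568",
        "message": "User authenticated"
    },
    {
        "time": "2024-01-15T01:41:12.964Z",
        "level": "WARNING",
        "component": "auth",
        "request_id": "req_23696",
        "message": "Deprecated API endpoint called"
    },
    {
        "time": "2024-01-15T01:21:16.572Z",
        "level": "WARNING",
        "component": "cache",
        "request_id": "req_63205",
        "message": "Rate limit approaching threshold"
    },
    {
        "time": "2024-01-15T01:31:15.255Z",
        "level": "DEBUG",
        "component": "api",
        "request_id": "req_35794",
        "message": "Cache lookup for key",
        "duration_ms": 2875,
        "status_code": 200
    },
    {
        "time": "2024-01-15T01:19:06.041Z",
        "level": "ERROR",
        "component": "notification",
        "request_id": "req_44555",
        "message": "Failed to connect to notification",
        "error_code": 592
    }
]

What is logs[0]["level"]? "ERROR"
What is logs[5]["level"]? "ERROR"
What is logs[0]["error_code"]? 567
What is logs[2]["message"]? "Deprecated API endpoint called"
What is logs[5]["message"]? "Failed to connect to notification"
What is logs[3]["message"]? "Rate limit approaching threshold"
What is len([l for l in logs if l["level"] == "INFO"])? 1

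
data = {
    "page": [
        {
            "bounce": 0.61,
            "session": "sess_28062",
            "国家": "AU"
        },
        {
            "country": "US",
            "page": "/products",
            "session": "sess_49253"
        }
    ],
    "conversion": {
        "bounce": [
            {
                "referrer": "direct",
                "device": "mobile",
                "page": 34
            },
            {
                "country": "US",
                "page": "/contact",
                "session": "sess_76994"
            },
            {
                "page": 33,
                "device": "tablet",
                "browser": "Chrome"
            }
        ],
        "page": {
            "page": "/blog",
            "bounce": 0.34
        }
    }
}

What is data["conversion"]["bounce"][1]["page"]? "/contact"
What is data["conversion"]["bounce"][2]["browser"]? "Chrome"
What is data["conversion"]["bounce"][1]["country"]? "US"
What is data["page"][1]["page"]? "/products"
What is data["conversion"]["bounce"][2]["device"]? "tablet"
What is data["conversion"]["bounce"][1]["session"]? "sess_76994"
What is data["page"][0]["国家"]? "AU"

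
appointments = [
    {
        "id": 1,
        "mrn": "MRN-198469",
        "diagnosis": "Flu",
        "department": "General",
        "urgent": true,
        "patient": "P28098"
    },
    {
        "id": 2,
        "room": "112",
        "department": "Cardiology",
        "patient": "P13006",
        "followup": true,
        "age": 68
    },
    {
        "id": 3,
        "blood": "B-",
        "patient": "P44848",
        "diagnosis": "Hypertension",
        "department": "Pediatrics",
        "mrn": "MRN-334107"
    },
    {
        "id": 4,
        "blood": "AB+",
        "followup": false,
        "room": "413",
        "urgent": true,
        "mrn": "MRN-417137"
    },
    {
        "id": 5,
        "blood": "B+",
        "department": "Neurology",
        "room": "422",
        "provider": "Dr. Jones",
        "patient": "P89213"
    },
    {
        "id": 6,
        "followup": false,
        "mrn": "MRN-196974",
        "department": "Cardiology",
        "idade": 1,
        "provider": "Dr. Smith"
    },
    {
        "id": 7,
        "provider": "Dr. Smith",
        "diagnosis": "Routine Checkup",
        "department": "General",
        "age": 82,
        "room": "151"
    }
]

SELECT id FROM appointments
[1, 2, 3, 4, 5, 6, 7]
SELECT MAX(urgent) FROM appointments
True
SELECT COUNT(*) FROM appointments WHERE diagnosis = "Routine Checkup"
1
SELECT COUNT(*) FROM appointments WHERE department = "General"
2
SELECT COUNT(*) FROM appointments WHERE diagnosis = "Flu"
1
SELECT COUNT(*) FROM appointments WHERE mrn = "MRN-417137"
1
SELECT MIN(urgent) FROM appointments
True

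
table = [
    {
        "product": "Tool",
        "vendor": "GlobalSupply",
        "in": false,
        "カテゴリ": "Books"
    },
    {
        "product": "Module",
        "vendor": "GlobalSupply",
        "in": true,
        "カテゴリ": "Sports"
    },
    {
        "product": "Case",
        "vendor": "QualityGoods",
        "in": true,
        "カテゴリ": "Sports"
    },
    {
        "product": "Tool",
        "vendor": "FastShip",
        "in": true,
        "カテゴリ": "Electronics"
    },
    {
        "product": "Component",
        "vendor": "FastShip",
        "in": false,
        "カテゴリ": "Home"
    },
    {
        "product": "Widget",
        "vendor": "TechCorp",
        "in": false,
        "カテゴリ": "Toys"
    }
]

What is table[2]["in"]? True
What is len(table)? 6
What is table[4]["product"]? "Component"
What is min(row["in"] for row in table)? False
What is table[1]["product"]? "Module"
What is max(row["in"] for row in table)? True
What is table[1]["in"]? True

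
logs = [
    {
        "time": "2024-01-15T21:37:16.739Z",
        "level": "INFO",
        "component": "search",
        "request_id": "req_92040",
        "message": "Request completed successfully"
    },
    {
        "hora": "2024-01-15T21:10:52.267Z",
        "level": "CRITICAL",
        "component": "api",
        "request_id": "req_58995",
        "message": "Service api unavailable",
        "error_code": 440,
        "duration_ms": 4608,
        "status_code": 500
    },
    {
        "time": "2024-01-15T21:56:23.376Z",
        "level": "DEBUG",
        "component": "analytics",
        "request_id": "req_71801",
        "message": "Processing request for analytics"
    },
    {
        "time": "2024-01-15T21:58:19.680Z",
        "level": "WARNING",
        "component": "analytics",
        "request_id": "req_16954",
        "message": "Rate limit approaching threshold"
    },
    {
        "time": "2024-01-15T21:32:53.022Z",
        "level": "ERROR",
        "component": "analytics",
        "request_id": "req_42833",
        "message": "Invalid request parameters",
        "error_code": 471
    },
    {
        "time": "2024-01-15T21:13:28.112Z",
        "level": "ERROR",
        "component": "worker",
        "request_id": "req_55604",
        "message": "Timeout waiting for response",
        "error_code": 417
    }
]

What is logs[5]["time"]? "2024-01-15T21:13:28.112Z"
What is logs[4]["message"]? "Invalid request parameters"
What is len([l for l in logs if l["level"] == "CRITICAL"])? 1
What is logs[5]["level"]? "ERROR"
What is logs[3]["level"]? "WARNING"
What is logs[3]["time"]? "2024-01-15T21:58:19.680Z"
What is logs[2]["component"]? "analytics"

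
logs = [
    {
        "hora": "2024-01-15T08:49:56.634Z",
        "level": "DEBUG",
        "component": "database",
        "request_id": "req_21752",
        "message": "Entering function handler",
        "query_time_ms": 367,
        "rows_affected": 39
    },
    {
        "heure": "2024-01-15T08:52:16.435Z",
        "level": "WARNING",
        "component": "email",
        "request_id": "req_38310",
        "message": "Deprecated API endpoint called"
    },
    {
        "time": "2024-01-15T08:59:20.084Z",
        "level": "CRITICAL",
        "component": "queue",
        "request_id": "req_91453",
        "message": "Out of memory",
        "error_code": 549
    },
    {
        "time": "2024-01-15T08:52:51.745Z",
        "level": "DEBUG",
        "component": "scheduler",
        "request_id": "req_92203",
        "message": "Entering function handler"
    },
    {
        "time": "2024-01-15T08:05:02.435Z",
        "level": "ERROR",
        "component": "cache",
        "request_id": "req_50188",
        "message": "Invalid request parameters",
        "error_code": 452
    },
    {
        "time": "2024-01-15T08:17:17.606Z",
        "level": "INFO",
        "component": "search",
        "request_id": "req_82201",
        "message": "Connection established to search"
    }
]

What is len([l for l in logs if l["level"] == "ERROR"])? 1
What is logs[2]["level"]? "CRITICAL"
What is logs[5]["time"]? "2024-01-15T08:17:17.606Z"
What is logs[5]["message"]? "Connection established to search"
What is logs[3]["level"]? "DEBUG"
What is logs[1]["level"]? "WARNING"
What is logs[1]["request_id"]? "req_38310"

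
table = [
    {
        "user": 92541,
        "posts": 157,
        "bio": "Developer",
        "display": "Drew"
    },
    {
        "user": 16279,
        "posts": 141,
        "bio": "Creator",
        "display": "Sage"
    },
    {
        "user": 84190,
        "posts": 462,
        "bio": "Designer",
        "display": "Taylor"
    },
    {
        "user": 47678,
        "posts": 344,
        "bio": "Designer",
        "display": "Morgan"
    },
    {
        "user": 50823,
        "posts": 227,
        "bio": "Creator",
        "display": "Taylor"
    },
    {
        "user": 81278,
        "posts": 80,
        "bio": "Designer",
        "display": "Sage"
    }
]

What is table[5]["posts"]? 80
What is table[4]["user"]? 50823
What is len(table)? 6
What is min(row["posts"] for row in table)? 80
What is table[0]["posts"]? 157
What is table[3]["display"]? "Morgan"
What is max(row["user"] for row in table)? 92541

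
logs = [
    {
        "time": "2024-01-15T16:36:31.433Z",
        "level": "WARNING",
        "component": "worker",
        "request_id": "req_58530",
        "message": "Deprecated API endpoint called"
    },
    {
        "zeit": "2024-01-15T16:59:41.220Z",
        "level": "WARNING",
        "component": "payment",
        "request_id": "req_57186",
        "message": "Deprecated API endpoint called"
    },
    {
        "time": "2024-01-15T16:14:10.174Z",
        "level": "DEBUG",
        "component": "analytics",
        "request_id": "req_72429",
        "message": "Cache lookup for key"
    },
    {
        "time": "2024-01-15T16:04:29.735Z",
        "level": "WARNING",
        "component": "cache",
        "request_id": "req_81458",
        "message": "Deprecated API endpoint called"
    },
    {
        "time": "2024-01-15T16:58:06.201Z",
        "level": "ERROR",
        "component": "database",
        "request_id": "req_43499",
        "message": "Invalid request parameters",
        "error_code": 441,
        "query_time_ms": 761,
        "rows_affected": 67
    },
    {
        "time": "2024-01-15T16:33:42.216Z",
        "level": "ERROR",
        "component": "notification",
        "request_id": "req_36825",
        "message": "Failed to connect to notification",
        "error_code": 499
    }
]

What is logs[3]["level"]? "WARNING"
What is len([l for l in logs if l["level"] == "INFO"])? 0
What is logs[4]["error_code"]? 441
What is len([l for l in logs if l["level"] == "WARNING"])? 3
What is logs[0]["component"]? "worker"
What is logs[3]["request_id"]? "req_81458"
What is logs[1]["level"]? "WARNING"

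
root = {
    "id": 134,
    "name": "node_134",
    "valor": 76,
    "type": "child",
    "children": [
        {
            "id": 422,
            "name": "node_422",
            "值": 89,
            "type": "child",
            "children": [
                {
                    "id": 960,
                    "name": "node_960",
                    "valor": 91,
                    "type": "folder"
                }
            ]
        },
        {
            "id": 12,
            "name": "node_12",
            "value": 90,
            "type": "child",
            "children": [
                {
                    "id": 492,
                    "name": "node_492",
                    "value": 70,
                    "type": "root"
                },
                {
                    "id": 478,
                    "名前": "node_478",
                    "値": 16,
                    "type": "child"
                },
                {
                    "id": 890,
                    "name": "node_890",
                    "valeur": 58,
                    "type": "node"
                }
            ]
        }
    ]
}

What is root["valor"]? 76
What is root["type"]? "child"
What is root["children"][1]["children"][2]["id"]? 890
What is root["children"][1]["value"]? 90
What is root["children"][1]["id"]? 12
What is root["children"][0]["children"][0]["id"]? 960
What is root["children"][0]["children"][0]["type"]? "folder"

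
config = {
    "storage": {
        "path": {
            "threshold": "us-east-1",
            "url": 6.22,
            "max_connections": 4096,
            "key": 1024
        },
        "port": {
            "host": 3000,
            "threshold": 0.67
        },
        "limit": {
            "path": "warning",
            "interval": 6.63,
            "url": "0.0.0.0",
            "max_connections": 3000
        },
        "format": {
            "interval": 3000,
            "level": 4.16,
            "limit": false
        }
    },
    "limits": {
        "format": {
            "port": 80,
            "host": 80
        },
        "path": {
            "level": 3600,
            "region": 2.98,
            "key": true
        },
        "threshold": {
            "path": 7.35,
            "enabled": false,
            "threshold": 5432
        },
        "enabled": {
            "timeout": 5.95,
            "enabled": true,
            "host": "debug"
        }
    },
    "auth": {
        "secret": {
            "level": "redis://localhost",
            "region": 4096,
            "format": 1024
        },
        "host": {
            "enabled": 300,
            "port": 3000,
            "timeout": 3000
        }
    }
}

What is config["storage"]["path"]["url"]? 6.22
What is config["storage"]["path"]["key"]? 1024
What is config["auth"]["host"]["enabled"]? 300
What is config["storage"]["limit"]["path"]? "warning"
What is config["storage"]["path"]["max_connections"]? 4096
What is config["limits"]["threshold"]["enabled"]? False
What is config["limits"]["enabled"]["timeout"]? 5.95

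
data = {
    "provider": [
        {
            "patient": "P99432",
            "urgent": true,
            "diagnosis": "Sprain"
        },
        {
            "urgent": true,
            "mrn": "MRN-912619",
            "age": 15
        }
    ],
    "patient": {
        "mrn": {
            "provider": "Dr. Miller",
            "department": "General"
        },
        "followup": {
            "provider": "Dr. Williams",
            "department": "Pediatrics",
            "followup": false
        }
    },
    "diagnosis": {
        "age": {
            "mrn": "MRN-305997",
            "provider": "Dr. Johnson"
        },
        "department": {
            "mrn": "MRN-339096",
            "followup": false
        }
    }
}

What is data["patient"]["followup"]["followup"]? False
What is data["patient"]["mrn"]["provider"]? "Dr. Miller"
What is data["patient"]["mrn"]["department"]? "General"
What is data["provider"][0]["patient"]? "P99432"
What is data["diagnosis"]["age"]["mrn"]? "MRN-305997"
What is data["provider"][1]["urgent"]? True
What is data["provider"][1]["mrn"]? "MRN-912619"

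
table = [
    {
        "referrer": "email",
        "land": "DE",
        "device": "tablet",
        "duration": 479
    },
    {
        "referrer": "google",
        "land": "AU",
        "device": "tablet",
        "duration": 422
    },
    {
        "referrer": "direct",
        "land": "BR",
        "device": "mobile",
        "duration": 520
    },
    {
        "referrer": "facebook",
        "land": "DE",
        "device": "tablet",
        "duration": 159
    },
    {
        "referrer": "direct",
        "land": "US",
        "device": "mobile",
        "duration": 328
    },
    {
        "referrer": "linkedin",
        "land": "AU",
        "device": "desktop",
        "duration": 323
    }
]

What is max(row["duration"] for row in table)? 520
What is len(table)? 6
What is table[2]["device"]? "mobile"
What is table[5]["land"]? "AU"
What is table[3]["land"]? "DE"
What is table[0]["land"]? "DE"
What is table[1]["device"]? "tablet"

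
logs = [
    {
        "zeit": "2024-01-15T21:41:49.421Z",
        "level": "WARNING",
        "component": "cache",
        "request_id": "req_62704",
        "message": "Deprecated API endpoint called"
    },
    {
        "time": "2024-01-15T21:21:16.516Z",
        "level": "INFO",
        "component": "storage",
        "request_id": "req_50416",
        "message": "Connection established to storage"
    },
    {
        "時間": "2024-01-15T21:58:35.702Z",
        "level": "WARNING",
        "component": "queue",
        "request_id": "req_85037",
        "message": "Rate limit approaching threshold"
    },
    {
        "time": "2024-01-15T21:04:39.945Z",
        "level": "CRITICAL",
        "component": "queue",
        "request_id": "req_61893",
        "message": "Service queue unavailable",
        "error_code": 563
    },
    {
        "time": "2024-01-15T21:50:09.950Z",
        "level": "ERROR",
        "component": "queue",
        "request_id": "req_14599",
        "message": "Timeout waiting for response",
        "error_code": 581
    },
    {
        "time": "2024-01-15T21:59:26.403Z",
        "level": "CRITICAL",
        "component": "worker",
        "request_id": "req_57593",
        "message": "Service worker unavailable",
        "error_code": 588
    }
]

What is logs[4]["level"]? "ERROR"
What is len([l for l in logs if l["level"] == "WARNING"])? 2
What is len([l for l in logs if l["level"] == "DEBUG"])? 0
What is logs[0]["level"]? "WARNING"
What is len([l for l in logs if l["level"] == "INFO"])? 1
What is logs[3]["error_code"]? 563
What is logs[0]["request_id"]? "req_62704"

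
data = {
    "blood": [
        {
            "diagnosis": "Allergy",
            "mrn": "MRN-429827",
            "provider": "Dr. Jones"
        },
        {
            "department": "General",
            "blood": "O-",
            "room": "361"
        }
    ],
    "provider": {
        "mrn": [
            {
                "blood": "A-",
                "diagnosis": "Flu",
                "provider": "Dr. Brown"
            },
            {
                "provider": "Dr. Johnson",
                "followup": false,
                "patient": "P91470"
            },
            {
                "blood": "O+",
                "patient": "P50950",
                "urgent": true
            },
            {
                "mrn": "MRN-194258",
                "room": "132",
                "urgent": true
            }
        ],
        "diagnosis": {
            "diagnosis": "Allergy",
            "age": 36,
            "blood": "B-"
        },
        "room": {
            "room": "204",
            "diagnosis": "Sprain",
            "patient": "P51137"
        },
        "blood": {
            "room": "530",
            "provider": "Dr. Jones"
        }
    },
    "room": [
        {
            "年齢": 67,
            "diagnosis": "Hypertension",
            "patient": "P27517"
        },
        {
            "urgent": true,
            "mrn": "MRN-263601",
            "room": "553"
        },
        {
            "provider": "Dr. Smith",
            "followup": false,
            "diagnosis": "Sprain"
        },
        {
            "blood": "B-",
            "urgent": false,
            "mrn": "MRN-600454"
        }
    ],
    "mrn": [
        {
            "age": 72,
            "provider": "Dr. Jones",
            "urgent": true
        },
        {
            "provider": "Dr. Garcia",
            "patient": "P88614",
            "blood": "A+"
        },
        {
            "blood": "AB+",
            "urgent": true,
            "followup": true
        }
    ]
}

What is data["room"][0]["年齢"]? 67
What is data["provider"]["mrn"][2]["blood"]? "O+"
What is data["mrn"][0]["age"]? 72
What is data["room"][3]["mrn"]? "MRN-600454"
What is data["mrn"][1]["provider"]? "Dr. Garcia"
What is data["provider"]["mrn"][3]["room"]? "132"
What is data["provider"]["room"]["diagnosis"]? "Sprain"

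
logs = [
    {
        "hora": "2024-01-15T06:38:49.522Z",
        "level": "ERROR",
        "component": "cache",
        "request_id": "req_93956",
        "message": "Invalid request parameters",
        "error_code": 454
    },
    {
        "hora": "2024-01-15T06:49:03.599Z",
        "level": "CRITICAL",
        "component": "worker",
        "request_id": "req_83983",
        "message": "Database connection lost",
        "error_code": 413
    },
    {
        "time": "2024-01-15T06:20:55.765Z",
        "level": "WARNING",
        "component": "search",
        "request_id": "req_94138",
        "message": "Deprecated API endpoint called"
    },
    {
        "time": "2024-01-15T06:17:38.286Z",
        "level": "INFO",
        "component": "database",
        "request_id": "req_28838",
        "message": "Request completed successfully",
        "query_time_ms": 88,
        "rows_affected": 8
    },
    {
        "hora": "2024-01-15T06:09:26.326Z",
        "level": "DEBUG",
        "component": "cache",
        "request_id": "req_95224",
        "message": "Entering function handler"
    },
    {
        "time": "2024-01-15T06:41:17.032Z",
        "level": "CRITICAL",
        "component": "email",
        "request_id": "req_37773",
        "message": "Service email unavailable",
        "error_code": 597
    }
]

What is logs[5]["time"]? "2024-01-15T06:41:17.032Z"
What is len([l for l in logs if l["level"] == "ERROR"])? 1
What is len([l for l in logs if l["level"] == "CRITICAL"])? 2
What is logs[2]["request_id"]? "req_94138"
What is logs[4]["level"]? "DEBUG"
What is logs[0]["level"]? "ERROR"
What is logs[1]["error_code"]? 413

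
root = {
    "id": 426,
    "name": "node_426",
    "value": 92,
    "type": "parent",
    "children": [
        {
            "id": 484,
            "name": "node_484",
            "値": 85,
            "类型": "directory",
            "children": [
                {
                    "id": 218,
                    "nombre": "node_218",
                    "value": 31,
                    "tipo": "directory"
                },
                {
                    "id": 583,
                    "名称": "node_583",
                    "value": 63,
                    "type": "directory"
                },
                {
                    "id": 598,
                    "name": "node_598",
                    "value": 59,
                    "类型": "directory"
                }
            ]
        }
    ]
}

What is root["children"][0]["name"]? "node_484"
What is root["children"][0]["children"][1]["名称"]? "node_583"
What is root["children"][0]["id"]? 484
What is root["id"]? 426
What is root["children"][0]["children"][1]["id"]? 583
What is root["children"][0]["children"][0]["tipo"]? "directory"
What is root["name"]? "node_426"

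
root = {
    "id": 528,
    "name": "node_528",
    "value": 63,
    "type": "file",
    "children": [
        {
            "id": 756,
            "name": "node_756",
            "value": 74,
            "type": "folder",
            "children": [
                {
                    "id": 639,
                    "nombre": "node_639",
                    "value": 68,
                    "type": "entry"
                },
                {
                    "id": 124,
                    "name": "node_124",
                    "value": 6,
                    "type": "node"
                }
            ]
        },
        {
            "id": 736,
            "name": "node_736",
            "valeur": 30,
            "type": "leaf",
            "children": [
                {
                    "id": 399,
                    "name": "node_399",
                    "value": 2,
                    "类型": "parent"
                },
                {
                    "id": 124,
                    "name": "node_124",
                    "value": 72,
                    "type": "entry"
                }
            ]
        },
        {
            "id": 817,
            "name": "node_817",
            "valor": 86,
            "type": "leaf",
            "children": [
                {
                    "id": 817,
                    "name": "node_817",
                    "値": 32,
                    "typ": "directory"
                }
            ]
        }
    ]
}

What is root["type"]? "file"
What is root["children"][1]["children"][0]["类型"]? "parent"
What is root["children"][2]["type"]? "leaf"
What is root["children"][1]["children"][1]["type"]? "entry"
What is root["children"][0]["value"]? 74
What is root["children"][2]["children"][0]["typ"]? "directory"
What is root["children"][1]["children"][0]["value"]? 2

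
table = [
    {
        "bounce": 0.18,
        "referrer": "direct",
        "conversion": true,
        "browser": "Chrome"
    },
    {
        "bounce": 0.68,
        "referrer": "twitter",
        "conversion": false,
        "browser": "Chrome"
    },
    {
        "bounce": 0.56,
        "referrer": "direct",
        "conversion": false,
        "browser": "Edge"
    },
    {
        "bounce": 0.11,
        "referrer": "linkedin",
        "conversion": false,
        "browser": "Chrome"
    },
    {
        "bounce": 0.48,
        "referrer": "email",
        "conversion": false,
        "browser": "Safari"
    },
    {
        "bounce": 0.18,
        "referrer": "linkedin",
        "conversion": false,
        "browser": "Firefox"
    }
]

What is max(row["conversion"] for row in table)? True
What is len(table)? 6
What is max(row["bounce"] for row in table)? 0.68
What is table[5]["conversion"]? False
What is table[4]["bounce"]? 0.48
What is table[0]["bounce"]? 0.18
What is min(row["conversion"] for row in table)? False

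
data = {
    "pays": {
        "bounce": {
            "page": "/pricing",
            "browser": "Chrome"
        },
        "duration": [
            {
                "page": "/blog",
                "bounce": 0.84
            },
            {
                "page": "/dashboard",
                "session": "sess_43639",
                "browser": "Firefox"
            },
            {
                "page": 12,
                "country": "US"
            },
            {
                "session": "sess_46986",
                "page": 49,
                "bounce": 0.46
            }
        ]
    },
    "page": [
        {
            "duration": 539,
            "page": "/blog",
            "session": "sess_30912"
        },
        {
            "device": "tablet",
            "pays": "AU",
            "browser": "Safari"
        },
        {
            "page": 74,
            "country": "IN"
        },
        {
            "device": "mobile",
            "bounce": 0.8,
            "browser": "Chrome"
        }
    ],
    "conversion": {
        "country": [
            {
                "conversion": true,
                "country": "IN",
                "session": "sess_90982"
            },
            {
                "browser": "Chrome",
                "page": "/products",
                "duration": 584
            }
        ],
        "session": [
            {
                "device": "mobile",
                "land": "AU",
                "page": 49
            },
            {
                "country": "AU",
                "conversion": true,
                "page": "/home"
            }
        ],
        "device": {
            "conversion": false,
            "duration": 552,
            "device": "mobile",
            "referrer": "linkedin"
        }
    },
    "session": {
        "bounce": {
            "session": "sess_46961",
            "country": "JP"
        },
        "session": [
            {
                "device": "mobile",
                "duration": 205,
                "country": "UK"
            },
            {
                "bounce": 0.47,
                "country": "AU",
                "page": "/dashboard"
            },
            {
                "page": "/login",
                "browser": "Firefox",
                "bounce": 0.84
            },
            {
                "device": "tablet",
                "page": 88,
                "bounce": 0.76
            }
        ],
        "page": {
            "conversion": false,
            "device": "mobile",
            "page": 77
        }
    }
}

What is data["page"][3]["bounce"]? 0.8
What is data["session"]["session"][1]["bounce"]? 0.47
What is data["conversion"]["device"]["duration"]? 552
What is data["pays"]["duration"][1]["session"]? "sess_43639"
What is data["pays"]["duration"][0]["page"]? "/blog"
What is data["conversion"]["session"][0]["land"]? "AU"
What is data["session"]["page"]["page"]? 77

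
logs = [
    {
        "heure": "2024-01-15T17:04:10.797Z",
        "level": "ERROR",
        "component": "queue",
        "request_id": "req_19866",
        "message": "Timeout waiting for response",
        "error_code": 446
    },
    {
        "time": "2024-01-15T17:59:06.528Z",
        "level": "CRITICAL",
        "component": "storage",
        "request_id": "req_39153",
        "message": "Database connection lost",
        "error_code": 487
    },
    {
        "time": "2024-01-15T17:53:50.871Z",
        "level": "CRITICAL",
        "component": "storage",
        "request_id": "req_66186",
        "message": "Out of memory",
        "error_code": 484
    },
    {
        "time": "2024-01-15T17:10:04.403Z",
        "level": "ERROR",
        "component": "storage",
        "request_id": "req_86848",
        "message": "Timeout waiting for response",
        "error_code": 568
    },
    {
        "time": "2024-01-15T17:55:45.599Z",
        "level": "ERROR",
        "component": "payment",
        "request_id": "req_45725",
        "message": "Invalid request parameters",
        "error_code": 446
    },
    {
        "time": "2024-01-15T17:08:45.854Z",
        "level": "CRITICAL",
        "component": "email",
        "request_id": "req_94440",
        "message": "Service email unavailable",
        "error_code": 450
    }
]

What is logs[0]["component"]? "queue"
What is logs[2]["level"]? "CRITICAL"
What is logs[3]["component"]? "storage"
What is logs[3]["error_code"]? 568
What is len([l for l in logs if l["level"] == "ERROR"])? 3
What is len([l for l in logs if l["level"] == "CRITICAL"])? 3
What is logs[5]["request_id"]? "req_94440"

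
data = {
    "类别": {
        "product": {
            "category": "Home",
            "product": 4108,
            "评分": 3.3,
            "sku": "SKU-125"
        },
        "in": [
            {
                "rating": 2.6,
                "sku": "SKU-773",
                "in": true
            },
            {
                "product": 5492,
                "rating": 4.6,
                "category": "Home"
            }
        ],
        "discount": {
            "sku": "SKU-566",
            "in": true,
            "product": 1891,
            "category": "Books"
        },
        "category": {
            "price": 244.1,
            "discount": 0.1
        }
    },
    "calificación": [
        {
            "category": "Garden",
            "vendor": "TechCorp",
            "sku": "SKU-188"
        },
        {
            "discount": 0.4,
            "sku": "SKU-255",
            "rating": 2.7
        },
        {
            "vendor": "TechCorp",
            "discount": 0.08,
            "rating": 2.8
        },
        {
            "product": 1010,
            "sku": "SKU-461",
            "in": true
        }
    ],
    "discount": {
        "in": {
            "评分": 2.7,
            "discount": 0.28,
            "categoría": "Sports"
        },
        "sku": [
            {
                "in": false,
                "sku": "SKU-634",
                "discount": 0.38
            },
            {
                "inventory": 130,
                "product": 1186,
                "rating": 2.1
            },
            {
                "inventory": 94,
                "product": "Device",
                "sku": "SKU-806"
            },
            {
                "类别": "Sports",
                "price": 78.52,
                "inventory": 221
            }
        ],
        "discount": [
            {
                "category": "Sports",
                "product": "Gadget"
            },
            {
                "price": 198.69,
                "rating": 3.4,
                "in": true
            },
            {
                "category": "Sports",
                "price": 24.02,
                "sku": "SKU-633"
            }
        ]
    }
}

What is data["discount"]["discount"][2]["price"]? 24.02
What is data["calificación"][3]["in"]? True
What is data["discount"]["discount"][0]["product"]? "Gadget"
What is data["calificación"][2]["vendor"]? "TechCorp"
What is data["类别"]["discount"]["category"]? "Books"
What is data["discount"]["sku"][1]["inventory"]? 130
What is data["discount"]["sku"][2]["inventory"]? 94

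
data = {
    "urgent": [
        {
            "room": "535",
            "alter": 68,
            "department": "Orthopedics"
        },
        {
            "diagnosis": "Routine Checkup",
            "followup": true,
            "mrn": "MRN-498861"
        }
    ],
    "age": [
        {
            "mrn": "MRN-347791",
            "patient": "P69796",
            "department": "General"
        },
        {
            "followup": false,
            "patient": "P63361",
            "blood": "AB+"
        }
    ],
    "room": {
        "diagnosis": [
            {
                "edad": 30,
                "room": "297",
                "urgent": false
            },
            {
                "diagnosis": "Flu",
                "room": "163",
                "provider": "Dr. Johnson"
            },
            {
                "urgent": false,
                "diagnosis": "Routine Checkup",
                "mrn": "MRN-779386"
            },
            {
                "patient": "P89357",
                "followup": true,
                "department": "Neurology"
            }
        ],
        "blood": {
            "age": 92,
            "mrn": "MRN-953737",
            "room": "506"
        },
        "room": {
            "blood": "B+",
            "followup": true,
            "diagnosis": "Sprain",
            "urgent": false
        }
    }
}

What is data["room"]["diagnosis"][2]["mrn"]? "MRN-779386"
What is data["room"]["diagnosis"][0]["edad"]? 30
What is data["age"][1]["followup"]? False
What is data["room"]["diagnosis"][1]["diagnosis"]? "Flu"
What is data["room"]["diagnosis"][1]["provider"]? "Dr. Johnson"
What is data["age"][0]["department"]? "General"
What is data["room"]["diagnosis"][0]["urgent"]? False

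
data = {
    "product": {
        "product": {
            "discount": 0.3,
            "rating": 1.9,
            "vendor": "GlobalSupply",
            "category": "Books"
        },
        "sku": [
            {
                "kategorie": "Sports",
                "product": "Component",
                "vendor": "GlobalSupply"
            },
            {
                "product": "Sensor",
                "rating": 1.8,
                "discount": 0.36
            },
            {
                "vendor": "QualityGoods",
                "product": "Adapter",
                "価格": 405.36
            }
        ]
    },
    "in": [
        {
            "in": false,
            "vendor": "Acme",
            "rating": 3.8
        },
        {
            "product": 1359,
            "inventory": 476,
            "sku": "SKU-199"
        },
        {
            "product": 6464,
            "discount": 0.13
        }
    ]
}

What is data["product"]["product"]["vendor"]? "GlobalSupply"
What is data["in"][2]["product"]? 6464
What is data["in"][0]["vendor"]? "Acme"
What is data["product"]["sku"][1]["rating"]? 1.8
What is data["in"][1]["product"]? 1359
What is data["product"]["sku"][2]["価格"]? 405.36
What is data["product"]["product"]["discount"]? 0.3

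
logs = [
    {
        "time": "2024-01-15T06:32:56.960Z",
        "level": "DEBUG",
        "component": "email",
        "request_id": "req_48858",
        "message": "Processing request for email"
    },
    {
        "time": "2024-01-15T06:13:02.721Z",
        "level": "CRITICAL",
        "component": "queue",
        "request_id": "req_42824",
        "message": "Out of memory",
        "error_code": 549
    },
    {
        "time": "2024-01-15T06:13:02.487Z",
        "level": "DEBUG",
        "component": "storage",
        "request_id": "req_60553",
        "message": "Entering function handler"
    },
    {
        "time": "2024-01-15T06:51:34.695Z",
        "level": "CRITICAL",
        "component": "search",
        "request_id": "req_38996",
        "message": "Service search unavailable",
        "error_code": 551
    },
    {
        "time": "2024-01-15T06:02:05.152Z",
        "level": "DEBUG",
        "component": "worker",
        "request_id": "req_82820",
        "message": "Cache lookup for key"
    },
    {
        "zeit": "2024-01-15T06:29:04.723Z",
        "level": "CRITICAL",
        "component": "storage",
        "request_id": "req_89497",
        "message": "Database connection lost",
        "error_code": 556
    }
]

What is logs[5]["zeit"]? "2024-01-15T06:29:04.723Z"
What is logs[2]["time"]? "2024-01-15T06:13:02.487Z"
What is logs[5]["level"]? "CRITICAL"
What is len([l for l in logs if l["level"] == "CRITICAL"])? 3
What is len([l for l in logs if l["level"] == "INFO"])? 0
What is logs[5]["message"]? "Database connection lost"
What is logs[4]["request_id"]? "req_82820"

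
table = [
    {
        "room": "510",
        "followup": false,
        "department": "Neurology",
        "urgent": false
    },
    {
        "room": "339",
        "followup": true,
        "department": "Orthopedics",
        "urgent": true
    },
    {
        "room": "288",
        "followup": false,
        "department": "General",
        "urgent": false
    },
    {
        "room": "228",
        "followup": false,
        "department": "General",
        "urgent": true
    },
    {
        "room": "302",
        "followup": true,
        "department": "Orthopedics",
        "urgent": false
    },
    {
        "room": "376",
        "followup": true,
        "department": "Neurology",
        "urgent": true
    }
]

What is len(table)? 6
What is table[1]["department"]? "Orthopedics"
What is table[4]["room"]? "302"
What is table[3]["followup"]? False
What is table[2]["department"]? "General"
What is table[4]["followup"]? True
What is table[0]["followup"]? False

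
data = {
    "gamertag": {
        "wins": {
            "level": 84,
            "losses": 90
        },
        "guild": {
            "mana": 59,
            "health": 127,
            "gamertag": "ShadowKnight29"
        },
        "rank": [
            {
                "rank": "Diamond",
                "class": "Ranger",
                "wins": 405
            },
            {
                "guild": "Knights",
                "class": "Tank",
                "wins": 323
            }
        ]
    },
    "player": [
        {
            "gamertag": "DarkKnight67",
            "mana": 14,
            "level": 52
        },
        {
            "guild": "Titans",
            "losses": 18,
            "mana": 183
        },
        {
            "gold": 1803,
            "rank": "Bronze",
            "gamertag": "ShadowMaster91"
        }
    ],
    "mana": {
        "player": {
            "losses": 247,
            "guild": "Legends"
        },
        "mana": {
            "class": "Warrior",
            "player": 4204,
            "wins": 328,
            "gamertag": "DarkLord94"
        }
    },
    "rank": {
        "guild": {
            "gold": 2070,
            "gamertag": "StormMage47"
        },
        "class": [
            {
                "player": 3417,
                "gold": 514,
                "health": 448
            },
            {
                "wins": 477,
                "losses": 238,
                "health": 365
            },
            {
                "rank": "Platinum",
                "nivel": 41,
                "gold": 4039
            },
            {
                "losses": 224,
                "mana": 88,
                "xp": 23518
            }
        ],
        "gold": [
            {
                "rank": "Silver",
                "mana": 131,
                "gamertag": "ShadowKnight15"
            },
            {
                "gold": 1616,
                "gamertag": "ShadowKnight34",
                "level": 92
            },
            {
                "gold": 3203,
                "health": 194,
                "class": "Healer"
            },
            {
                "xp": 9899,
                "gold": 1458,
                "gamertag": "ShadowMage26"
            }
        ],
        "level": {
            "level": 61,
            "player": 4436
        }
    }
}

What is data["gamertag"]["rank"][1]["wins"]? 323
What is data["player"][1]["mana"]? 183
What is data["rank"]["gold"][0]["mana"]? 131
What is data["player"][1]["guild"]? "Titans"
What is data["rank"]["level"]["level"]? 61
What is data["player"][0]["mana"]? 14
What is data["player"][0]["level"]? 52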